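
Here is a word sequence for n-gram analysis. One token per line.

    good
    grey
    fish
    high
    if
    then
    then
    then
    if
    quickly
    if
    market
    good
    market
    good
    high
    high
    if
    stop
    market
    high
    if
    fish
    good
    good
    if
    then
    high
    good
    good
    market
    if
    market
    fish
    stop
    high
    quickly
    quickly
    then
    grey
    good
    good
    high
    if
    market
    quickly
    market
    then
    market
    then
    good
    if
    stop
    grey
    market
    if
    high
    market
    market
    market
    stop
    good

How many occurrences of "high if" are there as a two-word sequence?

4

Scanning the 61 overlapping bigram windows for "high if":
  position 4–5: high if
  position 17–18: high if
  position 21–22: high if
  position 43–44: high if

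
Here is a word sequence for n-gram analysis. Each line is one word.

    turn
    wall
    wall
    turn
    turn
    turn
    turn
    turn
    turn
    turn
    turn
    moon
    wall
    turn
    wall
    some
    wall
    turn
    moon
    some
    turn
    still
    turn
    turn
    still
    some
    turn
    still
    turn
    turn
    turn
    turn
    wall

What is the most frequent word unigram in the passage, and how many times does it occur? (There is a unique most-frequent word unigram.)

Unigram frequencies (highest first):
  turn: 19
  wall: 6
  some: 3
  still: 3
  moon: 2

"turn", 19 times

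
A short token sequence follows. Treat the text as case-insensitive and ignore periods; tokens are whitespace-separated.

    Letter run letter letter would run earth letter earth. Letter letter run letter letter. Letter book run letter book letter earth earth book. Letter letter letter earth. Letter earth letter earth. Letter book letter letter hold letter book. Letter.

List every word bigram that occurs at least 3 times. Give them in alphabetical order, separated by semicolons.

book letter; earth letter; letter book; letter earth; letter letter; run letter

Bigram counts meeting the condition (at least 3 times):
  book letter: 4
  earth letter: 5
  letter book: 4
  letter earth: 5
  letter letter: 7
  run letter: 3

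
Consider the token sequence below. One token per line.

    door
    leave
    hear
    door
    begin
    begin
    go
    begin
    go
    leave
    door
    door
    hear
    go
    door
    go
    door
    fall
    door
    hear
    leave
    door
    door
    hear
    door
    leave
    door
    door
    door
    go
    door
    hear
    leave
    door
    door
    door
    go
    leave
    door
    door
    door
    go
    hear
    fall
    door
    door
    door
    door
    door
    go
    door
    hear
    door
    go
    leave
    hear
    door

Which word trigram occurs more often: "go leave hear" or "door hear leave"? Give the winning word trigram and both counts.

"door hear leave" (2 vs 1)

"go leave hear": 1 occurrence
"door hear leave": 2 occurrences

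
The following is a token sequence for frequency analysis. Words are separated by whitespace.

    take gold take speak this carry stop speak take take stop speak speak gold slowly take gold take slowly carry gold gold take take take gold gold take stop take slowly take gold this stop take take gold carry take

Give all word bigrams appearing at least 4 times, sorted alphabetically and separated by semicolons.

Bigram counts meeting the condition (at least 4 times):
  gold take: 4
  take gold: 5
  take take: 4

gold take; take gold; take take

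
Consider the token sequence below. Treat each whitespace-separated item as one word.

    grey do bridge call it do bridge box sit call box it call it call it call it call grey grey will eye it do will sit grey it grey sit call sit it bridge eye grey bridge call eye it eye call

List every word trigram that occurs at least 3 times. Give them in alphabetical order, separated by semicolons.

Trigram counts meeting the condition (at least 3 times):
  call it call: 3
  it call it: 3

call it call; it call it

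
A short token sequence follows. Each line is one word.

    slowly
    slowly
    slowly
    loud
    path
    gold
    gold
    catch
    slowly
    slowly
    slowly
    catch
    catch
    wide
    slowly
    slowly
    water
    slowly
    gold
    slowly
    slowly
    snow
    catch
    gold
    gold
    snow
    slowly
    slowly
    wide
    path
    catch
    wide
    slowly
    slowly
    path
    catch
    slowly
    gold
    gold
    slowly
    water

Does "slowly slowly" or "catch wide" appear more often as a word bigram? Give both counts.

"slowly slowly": 8 occurrences
"catch wide": 2 occurrences

"slowly slowly" (8 vs 2)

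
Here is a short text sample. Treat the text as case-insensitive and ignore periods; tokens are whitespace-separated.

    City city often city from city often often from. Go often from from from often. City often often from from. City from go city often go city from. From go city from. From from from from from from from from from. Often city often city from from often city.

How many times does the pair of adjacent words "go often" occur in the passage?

1

Scanning the 48 overlapping bigram windows for "go often":
  position 10–11: go often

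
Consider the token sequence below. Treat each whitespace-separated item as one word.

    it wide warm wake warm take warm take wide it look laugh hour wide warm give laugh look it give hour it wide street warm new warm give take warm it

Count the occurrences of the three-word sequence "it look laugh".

1

Scanning the 29 overlapping trigram windows for "it look laugh":
  position 10–12: it look laugh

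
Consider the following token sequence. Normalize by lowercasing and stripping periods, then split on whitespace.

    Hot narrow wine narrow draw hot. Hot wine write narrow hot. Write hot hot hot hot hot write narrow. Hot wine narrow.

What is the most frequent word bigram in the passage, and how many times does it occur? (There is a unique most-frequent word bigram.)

Bigram frequencies (highest first):
  hot hot: 5
  wine narrow: 2
  hot wine: 2
  write narrow: 2
  narrow hot: 2
  hot write: 2
  … (6 more, each ≤ 1)

"hot hot", 5 times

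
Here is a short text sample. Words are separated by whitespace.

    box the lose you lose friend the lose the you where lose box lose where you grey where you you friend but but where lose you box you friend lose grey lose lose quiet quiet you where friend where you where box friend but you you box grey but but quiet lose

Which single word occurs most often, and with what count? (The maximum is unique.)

Unigram frequencies (highest first):
  you: 11
  lose: 10
  where: 7
  box: 5
  friend: 5
  but: 5
  … (3 more, each ≤ 3)

"you", 11 times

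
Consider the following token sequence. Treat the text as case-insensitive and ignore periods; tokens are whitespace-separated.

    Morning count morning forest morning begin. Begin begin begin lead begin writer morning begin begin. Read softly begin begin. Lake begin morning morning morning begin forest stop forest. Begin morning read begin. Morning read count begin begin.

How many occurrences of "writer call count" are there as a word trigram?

Scanning the 35 overlapping trigram windows for "writer call count":
  (none found)

0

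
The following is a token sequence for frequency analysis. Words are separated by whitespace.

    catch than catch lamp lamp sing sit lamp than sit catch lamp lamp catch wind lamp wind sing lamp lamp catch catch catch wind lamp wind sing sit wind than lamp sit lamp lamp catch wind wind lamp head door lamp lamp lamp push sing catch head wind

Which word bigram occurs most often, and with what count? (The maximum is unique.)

"lamp lamp", 6 times

Bigram frequencies (highest first):
  lamp lamp: 6
  lamp catch: 3
  catch wind: 3
  wind lamp: 3
  catch lamp: 2
  sing sit: 2
  … (24 more, each ≤ 2)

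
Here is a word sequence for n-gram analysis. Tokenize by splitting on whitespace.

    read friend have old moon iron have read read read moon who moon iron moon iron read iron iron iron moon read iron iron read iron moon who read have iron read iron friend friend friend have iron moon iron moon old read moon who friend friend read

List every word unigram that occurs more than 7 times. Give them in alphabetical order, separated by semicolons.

iron; moon; read

Unigram counts meeting the condition (more than 7 times):
  iron: 13
  moon: 9
  read: 11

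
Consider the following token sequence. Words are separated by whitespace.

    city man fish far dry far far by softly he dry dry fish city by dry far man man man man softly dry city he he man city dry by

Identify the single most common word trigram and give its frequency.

"man man man", 2 times

Trigram frequencies (highest first):
  man man man: 2
  city man fish: 1
  man fish far: 1
  fish far dry: 1
  far dry far: 1
  dry far far: 1
  … (21 more, each ≤ 1)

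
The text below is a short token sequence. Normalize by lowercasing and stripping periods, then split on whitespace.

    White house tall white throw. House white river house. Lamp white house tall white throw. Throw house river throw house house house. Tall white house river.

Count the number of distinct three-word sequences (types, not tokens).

26 tokens → 24 trigram windows in total.
Repeated trigrams (each contributes count−1 duplicates):
  house tall white: 3
  tall white throw: 2
  white house tall: 2
4 duplicate windows → 24 − 4 = 20 distinct.

20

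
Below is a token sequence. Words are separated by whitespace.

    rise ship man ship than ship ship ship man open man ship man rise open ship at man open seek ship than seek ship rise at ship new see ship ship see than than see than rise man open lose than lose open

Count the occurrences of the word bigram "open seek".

Scanning the 42 overlapping bigram windows for "open seek":
  position 19–20: open seek

1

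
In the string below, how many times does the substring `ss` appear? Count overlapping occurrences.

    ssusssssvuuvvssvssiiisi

7

Sliding a length-2 window over the 23 characters (22 positions):
  position 1–2: ss
  position 4–5: ss
  position 5–6: ss
  position 6–7: ss
  position 7–8: ss
  position 14–15: ss
  position 17–18: ss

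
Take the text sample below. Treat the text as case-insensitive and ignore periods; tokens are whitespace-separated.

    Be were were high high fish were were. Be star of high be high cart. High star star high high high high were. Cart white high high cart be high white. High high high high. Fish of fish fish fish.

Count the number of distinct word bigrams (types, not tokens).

40 tokens → 39 bigram windows in total.
Repeated bigrams (each contributes count−1 duplicates):
  high high: 8
  be high: 2
  fish fish: 2
  high cart: 2
  high fish: 2
  were were: 2
  white high: 2
13 duplicate windows → 39 − 13 = 26 distinct.

26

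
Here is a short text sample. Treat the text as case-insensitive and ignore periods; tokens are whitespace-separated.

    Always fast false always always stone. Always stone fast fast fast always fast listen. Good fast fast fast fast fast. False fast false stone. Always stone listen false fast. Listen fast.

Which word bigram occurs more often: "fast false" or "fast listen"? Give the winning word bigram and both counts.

"fast false" (3 vs 2)

"fast false": 3 occurrences
"fast listen": 2 occurrences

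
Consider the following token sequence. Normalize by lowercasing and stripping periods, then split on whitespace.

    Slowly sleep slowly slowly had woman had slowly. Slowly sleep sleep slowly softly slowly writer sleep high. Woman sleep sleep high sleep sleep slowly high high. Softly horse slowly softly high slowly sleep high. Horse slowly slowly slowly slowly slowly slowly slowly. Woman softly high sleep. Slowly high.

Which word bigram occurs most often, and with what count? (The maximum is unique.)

"slowly slowly", 8 times

Bigram frequencies (highest first):
  slowly slowly: 8
  sleep slowly: 4
  slowly sleep: 3
  sleep sleep: 3
  sleep high: 3
  slowly softly: 2
  … (20 more, each ≤ 2)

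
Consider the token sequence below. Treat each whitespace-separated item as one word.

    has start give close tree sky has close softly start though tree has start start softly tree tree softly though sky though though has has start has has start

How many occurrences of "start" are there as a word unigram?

6

Scanning the 29 tokens for "start":
  position 2: start
  position 10: start
  position 14: start
  position 15: start
  position 26: start
  position 29: start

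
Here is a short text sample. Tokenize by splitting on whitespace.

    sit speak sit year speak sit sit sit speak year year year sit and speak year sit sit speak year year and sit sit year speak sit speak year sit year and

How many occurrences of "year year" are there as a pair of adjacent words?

Scanning the 31 overlapping bigram windows for "year year":
  position 10–11: year year
  position 11–12: year year
  position 20–21: year year

3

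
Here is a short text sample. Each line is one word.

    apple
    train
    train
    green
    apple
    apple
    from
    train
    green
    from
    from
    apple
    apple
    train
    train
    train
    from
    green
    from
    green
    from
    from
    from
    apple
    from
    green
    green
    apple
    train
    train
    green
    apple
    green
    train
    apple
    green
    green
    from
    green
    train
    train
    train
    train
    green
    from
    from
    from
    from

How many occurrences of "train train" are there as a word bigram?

7

Scanning the 47 overlapping bigram windows for "train train":
  position 2–3: train train
  position 14–15: train train
  position 15–16: train train
  position 29–30: train train
  position 40–41: train train
  position 41–42: train train
  position 42–43: train train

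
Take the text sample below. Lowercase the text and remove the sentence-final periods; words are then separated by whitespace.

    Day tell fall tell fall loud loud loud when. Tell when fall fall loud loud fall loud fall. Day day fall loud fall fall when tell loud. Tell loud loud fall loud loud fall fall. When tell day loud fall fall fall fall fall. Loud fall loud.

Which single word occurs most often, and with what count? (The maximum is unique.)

"fall", 18 times

Unigram frequencies (highest first):
  fall: 18
  loud: 15
  tell: 6
  day: 4
  when: 4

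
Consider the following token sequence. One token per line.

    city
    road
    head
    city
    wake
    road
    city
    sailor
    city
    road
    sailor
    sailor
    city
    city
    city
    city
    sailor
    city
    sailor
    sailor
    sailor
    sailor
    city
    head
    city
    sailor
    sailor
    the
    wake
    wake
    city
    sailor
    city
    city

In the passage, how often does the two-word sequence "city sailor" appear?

5

Scanning the 33 overlapping bigram windows for "city sailor":
  position 7–8: city sailor
  position 16–17: city sailor
  position 18–19: city sailor
  position 25–26: city sailor
  position 31–32: city sailor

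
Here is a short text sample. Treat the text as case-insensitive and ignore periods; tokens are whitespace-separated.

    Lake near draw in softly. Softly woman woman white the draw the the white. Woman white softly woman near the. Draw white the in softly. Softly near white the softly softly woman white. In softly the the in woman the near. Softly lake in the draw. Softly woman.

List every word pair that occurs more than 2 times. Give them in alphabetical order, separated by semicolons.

in softly; softly softly; softly woman; the draw; white the; woman white

Bigram counts meeting the condition (more than 2 times):
  in softly: 3
  softly softly: 3
  softly woman: 4
  the draw: 3
  white the: 3
  woman white: 3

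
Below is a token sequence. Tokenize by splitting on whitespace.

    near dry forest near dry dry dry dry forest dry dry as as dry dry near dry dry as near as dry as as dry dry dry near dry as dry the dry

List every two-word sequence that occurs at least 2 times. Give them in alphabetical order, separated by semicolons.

as as; as dry; dry as; dry dry; dry forest; dry near; near dry

Bigram counts meeting the condition (at least 2 times):
  as as: 2
  as dry: 4
  dry as: 4
  dry dry: 8
  dry forest: 2
  dry near: 2
  near dry: 4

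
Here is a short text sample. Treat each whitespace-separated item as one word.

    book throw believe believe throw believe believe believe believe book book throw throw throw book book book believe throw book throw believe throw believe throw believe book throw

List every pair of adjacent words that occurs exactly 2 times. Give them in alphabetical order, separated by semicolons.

believe book; throw book; throw throw

Bigram counts meeting the condition (exactly 2 times):
  believe book: 2
  throw book: 2
  throw throw: 2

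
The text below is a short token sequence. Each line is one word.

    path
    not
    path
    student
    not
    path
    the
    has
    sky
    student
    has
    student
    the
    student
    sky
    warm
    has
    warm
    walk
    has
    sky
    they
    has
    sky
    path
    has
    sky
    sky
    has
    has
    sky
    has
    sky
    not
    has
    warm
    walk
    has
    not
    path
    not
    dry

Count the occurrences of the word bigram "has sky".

6

Scanning the 41 overlapping bigram windows for "has sky":
  position 8–9: has sky
  position 20–21: has sky
  position 23–24: has sky
  position 26–27: has sky
  position 30–31: has sky
  position 32–33: has sky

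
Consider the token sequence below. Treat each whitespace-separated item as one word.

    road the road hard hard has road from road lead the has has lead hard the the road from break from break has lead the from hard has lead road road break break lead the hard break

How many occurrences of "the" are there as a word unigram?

6

Scanning the 37 tokens for "the":
  position 2: the
  position 11: the
  position 16: the
  position 17: the
  position 25: the
  position 35: the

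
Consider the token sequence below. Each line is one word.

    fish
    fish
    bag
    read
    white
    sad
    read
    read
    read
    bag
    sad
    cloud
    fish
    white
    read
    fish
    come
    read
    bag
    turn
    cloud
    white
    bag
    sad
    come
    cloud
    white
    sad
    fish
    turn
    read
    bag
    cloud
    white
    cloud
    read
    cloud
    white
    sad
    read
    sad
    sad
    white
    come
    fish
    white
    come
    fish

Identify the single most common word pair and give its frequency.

Bigram frequencies (highest first):
  cloud white: 4
  white sad: 3
  read bag: 3
  sad read: 2
  read read: 2
  bag sad: 2
  … (28 more, each ≤ 2)

"cloud white", 4 times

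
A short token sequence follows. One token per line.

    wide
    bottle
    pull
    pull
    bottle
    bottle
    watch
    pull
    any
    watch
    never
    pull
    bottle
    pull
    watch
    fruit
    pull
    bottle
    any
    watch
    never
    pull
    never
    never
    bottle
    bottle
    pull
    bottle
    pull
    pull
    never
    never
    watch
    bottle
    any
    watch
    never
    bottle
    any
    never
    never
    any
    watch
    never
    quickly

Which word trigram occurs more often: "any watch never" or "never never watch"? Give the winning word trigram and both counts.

"any watch never" (4 vs 1)

"any watch never": 4 occurrences
"never never watch": 1 occurrence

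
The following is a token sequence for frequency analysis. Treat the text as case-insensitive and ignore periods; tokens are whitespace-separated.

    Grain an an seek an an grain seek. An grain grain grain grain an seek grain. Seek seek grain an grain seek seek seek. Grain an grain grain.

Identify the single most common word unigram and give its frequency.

"grain", 12 times

Unigram frequencies (highest first):
  grain: 12
  an: 8
  seek: 8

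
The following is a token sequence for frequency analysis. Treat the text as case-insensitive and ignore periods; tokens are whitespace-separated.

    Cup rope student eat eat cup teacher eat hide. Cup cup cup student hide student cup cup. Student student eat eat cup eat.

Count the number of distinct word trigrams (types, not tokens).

18

23 tokens → 21 trigram windows in total.
Repeated trigrams (each contributes count−1 duplicates):
  cup cup student: 2
  eat eat cup: 2
  student eat eat: 2
3 duplicate windows → 21 − 3 = 18 distinct.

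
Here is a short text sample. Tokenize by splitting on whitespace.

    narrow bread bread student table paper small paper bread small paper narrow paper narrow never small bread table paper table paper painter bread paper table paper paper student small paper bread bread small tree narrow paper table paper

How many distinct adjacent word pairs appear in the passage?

38 tokens → 37 bigram windows in total.
Repeated bigrams (each contributes count−1 duplicates):
  table paper: 5
  paper table: 3
  small paper: 3
  bread bread: 2
  bread small: 2
  narrow paper: 2
  paper bread: 2
  paper narrow: 2
13 duplicate windows → 37 − 13 = 24 distinct.

24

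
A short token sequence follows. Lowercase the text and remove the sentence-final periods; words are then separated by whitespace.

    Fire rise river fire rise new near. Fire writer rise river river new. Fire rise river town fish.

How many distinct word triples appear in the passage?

18 tokens → 16 trigram windows in total.
Repeated trigrams (each contributes count−1 duplicates):
  fire rise river: 2
1 duplicate windows → 16 − 1 = 15 distinct.

15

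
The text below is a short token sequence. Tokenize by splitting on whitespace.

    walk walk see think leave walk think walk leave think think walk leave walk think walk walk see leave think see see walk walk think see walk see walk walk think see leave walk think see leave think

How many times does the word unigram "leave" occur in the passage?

6

Scanning the 38 tokens for "leave":
  position 5: leave
  position 9: leave
  position 13: leave
  position 19: leave
  position 33: leave
  position 37: leave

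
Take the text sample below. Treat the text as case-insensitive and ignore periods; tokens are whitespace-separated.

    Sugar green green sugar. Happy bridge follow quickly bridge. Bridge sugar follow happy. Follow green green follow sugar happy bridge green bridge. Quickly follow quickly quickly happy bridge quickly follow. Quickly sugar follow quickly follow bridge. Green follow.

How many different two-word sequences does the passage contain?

24

38 tokens → 37 bigram windows in total.
Repeated bigrams (each contributes count−1 duplicates):
  follow quickly: 4
  happy bridge: 3
  quickly follow: 3
  bridge green: 2
  bridge quickly: 2
  green follow: 2
  green green: 2
  sugar follow: 2
  … (1 more repeated)
13 duplicate windows → 37 − 13 = 24 distinct.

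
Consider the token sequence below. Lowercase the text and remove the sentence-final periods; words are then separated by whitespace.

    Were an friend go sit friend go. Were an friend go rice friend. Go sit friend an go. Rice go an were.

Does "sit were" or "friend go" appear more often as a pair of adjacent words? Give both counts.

"friend go" (4 vs 0)

"sit were": 0 occurrences
"friend go": 4 occurrences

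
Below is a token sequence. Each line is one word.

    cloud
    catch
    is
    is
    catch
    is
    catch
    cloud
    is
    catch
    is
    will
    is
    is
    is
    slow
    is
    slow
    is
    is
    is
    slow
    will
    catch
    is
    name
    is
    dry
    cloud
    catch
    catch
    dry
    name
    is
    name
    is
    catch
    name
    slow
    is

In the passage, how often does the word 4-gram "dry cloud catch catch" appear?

1

Scanning the 37 overlapping 4-gram windows for "dry cloud catch catch":
  position 28–31: dry cloud catch catch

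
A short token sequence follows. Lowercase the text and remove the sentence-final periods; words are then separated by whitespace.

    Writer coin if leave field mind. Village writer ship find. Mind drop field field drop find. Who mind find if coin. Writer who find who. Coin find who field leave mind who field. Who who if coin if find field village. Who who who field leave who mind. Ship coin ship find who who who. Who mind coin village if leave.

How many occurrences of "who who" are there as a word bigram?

6

Scanning the 60 overlapping bigram windows for "who who":
  position 34–35: who who
  position 42–43: who who
  position 43–44: who who
  position 53–54: who who
  position 54–55: who who
  position 55–56: who who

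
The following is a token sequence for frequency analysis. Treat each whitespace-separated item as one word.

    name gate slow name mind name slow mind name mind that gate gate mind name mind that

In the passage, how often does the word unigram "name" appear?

Scanning the 17 tokens for "name":
  position 1: name
  position 4: name
  position 6: name
  position 9: name
  position 15: name

5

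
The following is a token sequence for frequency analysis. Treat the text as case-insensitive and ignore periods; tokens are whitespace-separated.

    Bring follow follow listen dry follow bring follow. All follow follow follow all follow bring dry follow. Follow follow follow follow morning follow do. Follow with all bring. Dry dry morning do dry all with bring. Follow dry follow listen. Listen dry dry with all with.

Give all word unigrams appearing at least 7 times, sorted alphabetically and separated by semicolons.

Unigram counts meeting the condition (at least 7 times):
  dry: 8
  follow: 17

dry; follow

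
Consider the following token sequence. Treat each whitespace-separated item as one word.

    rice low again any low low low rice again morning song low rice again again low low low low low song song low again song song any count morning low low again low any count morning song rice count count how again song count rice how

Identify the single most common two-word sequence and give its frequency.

Bigram frequencies (highest first):
  low low: 7
  low again: 3
  low rice: 2
  rice again: 2
  morning song: 2
  song low: 2
  … (22 more, each ≤ 2)

"low low", 7 times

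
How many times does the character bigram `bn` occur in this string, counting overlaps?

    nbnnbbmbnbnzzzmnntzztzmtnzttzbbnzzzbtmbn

Sliding a length-2 window over the 40 characters (39 positions):
  position 2–3: bn
  position 8–9: bn
  position 10–11: bn
  position 31–32: bn
  position 39–40: bn

5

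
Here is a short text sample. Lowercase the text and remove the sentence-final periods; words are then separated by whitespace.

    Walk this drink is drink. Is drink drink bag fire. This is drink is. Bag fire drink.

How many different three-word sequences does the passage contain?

13

17 tokens → 15 trigram windows in total.
Repeated trigrams (each contributes count−1 duplicates):
  drink is drink: 2
  is drink is: 2
2 duplicate windows → 15 − 2 = 13 distinct.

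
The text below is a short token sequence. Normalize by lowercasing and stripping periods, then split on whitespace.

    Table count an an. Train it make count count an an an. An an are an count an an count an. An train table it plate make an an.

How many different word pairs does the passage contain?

29 tokens → 28 bigram windows in total.
Repeated bigrams (each contributes count−1 duplicates):
  an an: 8
  count an: 4
  an count: 2
  an train: 2
12 duplicate windows → 28 − 12 = 16 distinct.

16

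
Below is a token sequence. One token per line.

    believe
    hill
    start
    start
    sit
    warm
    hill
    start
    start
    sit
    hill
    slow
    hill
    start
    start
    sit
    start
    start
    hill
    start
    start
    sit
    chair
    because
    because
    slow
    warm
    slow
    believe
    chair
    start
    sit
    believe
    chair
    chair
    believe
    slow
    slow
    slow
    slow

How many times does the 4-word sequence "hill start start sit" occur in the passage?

Scanning the 37 overlapping 4-gram windows for "hill start start sit":
  position 2–5: hill start start sit
  position 7–10: hill start start sit
  position 13–16: hill start start sit
  position 19–22: hill start start sit

4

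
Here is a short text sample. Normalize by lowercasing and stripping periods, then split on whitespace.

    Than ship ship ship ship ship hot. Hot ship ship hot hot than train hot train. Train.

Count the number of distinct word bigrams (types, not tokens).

10

17 tokens → 16 bigram windows in total.
Repeated bigrams (each contributes count−1 duplicates):
  ship ship: 5
  hot hot: 2
  ship hot: 2
6 duplicate windows → 16 − 6 = 10 distinct.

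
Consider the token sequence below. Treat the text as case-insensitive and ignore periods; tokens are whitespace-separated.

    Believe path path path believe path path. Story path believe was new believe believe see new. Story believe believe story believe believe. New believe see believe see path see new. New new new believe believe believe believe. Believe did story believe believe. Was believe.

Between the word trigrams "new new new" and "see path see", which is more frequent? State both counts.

"new new new": 2 occurrences
"see path see": 1 occurrence

"new new new" (2 vs 1)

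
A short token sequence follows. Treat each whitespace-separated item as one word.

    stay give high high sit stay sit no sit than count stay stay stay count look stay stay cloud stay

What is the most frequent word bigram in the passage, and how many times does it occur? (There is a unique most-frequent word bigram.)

Bigram frequencies (highest first):
  stay stay: 3
  stay give: 1
  give high: 1
  high high: 1
  high sit: 1
  sit stay: 1
  … (11 more, each ≤ 1)

"stay stay", 3 times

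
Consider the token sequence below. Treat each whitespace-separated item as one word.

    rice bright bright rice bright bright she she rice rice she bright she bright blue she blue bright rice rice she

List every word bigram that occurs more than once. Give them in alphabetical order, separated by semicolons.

Bigram counts meeting the condition (more than once):
  bright bright: 2
  bright rice: 2
  bright she: 2
  rice bright: 2
  rice rice: 2
  rice she: 2
  she bright: 2

bright bright; bright rice; bright she; rice bright; rice rice; rice she; she bright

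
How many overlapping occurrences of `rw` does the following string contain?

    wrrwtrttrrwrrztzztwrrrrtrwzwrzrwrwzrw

Sliding a length-2 window over the 37 characters (36 positions):
  position 3–4: rw
  position 10–11: rw
  position 25–26: rw
  position 31–32: rw
  position 33–34: rw
  position 36–37: rw

6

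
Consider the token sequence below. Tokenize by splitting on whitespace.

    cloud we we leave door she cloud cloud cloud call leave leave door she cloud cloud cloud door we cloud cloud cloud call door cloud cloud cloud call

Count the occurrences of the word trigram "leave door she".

Scanning the 26 overlapping trigram windows for "leave door she":
  position 4–6: leave door she
  position 12–14: leave door she

2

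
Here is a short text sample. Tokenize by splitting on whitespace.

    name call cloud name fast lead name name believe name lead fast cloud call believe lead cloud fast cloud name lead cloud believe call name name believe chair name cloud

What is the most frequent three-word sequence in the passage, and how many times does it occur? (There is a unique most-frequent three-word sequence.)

"name name believe", 2 times

Trigram frequencies (highest first):
  name name believe: 2
  name call cloud: 1
  call cloud name: 1
  cloud name fast: 1
  name fast lead: 1
  fast lead name: 1
  … (21 more, each ≤ 1)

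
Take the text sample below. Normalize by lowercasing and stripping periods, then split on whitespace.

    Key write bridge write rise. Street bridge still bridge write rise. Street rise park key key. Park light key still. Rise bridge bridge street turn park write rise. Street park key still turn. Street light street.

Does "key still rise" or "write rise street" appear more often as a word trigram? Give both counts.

"key still rise": 1 occurrence
"write rise street": 3 occurrences

"write rise street" (3 vs 1)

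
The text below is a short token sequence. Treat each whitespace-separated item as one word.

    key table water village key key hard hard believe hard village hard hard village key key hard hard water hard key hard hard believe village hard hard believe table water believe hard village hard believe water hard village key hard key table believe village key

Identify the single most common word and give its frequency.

"hard", 16 times

Unigram frequencies (highest first):
  hard: 16
  key: 9
  village: 7
  believe: 6
  water: 4
  table: 3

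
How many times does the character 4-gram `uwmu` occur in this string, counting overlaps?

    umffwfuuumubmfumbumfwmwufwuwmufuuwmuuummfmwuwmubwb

Sliding a length-4 window over the 50 characters (47 positions):
  position 27–30: uwmu
  position 33–36: uwmu
  position 44–47: uwmu

3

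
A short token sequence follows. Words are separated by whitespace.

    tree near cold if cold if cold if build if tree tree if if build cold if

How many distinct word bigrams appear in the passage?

11

17 tokens → 16 bigram windows in total.
Repeated bigrams (each contributes count−1 duplicates):
  cold if: 4
  if build: 2
  if cold: 2
5 duplicate windows → 16 − 5 = 11 distinct.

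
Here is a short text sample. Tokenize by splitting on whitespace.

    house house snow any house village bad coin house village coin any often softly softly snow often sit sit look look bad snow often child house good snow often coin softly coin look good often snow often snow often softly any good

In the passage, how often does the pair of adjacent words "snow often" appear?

Scanning the 41 overlapping bigram windows for "snow often":
  position 16–17: snow often
  position 23–24: snow often
  position 28–29: snow often
  position 36–37: snow often
  position 38–39: snow often

5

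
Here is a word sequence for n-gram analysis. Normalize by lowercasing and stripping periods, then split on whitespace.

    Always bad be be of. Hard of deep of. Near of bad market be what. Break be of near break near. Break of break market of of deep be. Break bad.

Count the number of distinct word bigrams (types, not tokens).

31 tokens → 30 bigram windows in total.
Repeated bigrams (each contributes count−1 duplicates):
  be of: 2
  near break: 2
  of deep: 2
  of near: 2
4 duplicate windows → 30 − 4 = 26 distinct.

26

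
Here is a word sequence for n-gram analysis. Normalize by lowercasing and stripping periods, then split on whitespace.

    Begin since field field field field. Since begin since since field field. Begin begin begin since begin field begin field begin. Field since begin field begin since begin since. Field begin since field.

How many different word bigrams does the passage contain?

33 tokens → 32 bigram windows in total.
Repeated bigrams (each contributes count−1 duplicates):
  begin since: 6
  field begin: 5
  begin field: 4
  field field: 4
  since begin: 4
  since field: 4
  begin begin: 2
  field since: 2
23 duplicate windows → 32 − 23 = 9 distinct.

9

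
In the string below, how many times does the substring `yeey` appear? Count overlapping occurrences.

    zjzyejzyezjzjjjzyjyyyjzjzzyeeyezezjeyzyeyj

Sliding a length-4 window over the 42 characters (39 positions):
  position 27–30: yeey

1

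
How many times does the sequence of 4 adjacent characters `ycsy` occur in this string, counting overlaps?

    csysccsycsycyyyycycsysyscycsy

3

Sliding a length-4 window over the 29 characters (26 positions):
  position 8–11: ycsy
  position 18–21: ycsy
  position 26–29: ycsy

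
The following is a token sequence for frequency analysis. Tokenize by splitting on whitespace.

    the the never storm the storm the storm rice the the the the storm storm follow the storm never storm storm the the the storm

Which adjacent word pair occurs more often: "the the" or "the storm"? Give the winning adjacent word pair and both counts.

"the the": 6 occurrences
"the storm": 5 occurrences

"the the" (6 vs 5)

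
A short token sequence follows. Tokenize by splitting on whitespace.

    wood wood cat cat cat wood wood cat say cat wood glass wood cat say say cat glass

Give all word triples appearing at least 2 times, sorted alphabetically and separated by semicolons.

wood cat say; wood wood cat

Trigram counts meeting the condition (at least 2 times):
  wood cat say: 2
  wood wood cat: 2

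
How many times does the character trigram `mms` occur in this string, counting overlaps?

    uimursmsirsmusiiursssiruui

Sliding a length-3 window over the 26 characters (24 positions):
  (no match at any position)

0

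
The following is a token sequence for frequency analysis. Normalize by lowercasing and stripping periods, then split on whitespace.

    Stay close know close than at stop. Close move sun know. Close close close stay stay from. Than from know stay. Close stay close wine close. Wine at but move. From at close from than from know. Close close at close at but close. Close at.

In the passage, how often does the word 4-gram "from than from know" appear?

2

Scanning the 43 overlapping 4-gram windows for "from than from know":
  position 17–20: from than from know
  position 34–37: from than from know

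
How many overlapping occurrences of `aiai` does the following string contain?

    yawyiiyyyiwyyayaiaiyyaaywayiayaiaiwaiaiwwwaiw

3

Sliding a length-4 window over the 45 characters (42 positions):
  position 16–19: aiai
  position 31–34: aiai
  position 36–39: aiai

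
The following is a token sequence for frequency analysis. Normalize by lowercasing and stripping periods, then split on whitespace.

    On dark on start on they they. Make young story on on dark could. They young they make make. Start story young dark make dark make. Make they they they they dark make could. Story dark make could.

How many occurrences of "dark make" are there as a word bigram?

Scanning the 37 overlapping bigram windows for "dark make":
  position 23–24: dark make
  position 25–26: dark make
  position 32–33: dark make
  position 36–37: dark make

4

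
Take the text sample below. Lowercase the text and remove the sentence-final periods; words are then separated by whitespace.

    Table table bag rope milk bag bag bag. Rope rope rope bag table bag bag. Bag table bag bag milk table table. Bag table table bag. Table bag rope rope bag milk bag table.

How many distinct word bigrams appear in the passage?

34 tokens → 33 bigram windows in total.
Repeated bigrams (each contributes count−1 duplicates):
  table bag: 6
  bag bag: 5
  bag table: 5
  bag rope: 3
  rope rope: 3
  table table: 3
  bag milk: 2
  milk bag: 2
  … (1 more repeated)
22 duplicate windows → 33 − 22 = 11 distinct.

11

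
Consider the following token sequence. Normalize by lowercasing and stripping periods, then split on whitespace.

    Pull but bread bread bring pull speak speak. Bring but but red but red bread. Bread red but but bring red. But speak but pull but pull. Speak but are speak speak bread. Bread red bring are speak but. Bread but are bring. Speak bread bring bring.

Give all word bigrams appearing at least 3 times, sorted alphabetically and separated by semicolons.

bread bread; red but; speak but

Bigram counts meeting the condition (at least 3 times):
  bread bread: 3
  red but: 3
  speak but: 3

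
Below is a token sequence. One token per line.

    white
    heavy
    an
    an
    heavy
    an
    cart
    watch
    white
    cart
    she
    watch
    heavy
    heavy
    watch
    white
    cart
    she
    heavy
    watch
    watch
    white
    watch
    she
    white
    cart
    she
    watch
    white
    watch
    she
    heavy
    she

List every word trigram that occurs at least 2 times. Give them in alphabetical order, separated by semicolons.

cart she watch; watch white cart; watch white watch; white cart she; white watch she

Trigram counts meeting the condition (at least 2 times):
  cart she watch: 2
  watch white cart: 2
  watch white watch: 2
  white cart she: 3
  white watch she: 2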